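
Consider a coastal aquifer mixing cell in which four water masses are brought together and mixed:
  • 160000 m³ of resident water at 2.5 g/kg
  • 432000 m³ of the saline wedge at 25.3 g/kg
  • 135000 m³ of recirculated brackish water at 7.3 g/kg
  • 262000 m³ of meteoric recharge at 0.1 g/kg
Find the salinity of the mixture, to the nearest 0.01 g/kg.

12.48 g/kg

Total salt / total volume:
salt = 160,000×2.5 + 432,000×25.3 + 135,000×7.3 + 262,000×0.1 = 400,000 + 10,929,600 + 985,500 + 26,200 = 12,341,300
volume = 160,000 + 432,000 + 135,000 + 262,000 = 989,000 m³
S = 12,341,300 / 989,000 = 12.4786 g/kg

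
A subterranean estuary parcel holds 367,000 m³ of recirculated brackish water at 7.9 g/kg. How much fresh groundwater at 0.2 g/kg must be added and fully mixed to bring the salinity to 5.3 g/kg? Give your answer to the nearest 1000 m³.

187000 m³

Salt balance: 367,000×7.9 + V×0.2 = (367,000+V)×5.3
2,899,300 + 0.2V = 1,945,100 + 5.3V
954,200 = 5.1V
V = 187,098.04 m³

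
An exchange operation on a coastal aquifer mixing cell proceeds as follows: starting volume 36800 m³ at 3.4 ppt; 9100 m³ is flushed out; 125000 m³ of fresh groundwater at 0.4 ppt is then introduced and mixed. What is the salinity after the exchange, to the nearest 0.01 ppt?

0.94 ppt

Remaining after removal: 27,700 m³ at 3.4 ppt (salt = 94,180)
After addition: salt = 94,180 + 125,000×0.4 = 144,180; volume = 152,700 m³
S = 144,180 / 152,700 = 0.9442 ppt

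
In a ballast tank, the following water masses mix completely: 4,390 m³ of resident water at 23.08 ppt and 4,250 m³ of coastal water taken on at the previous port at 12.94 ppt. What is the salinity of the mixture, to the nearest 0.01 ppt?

18.09 ppt

Salt balance:
salt = 4,390×23.08 + 4,250×12.94 = 101,321.2 + 54,995 = 156,316.2
volume = 4,390 + 4,250 = 8,640 m³
S = 156,316.2 / 8,640 = 18.0922 ppt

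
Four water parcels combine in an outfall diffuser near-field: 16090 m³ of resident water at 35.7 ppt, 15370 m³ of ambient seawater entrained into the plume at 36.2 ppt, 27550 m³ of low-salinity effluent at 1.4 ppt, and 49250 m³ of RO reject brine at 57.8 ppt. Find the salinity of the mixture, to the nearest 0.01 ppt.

37.10 ppt

Conserving salt mass:
salt = 16,090×35.7 + 15,370×36.2 + 27,550×1.4 + 49,250×57.8 = 574,413 + 556,394 + 38,570 + 2,846,650 = 4,016,027
volume = 16,090 + 15,370 + 27,550 + 49,250 = 108,260 m³
S = 4,016,027 / 108,260 = 37.0961 ppt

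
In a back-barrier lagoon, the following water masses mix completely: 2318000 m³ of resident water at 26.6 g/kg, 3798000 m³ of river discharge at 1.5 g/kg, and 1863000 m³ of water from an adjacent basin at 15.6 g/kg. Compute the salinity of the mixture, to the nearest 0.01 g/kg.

Salt balance:
salt = 2,318,000×26.6 + 3,798,000×1.5 + 1,863,000×15.6 = 61,658,800 + 5,697,000 + 29,062,800 = 96,418,600
volume = 2,318,000 + 3,798,000 + 1,863,000 = 7,979,000 m³
S = 96,418,600 / 7,979,000 = 12.084 g/kg

12.08 g/kg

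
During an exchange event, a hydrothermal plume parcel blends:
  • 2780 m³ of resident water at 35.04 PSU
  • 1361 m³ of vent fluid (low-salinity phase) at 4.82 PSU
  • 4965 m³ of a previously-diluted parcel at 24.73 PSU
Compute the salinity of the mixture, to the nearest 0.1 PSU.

24.9 PSU

Salt balance:
salt = 2,780×35.04 + 1,361×4.82 + 4,965×24.73 = 97,411.2 + 6,560.02 + 122,784.45 = 226,755.67
volume = 2,780 + 1,361 + 4,965 = 9,106 m³
S = 226,755.67 / 9,106 = 24.902 PSU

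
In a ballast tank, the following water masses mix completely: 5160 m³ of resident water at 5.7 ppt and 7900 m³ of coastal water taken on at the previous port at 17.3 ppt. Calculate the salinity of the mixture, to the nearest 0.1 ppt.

Conserving salt mass:
salt = 5,160×5.7 + 7,900×17.3 = 29,412 + 136,670 = 166,082
volume = 5,160 + 7,900 = 13,060 m³
S = 166,082 / 13,060 = 12.717 ppt

12.7 ppt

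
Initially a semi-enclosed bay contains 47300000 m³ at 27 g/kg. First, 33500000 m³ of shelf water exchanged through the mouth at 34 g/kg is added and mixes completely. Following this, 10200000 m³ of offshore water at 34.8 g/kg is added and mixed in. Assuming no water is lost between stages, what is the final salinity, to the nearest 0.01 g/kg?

Weighted by volume,
Initial salt = 47,300,000×27 = 1,277,100,000
After stage 1: salt = 1,277,100,000 + 33,500,000×34 = 2,416,100,000; volume = 80,800,000 m³; S = 29.902 g/kg
After stage 2: salt = 2,416,100,000 + 10,200,000×34.8 = 2,771,060,000; volume = 91,000,000 m³
S = 2,771,060,000 / 91,000,000 = 30.4512 g/kg

30.45 g/kg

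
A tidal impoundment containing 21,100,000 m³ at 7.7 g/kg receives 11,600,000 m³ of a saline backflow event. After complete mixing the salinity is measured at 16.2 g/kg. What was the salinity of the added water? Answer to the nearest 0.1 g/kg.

Salt balance: 21,100,000×7.7 + 11,600,000×S = 32,700,000×16.2
162,470,000 + 11,600,000·S = 529,740,000
S = (529,740,000 − 162,470,000) / 11,600,000 = 31.6612 g/kg

31.7 g/kg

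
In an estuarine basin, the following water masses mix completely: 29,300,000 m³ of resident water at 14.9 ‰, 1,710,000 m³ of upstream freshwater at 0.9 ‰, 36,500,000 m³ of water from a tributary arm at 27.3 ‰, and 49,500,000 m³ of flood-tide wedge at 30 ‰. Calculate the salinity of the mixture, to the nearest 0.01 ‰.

Mass of salt is conserved:
salt = 29,300,000×14.9 + 1,710,000×0.9 + 36,500,000×27.3 + 49,500,000×30 = 436,570,000 + 1,539,000 + 996,450,000 + 1,485,000,000 = 2,919,559,000
volume = 29,300,000 + 1,710,000 + 36,500,000 + 49,500,000 = 117,010,000 m³
S = 2,919,559,000 / 117,010,000 = 24.9514 ‰

24.95 ‰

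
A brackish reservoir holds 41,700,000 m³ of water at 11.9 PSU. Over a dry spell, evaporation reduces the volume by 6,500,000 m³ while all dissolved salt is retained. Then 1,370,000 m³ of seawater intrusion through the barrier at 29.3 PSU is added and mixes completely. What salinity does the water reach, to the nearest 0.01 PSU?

After evaporation: salt = 41,700,000×11.9 = 496,230,000; volume = 41,700,000 − 6,500,000 = 35,200,000 m³
After mixing: salt = 496,230,000 + 1,370,000×29.3 = 536,371,000; volume = 35,200,000 + 1,370,000 = 36,570,000 m³
S = 536,371,000 / 36,570,000 = 14.667 PSU

14.67 PSU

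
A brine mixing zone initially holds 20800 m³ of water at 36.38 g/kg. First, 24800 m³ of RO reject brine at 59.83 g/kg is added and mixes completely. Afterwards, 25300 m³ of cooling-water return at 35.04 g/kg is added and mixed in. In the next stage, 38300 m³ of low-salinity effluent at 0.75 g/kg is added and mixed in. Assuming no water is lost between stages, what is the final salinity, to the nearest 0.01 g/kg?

By conservation of dissolved salt,
Initial salt = 20,800×36.38 = 756,704
After stage 1: salt = 756,704 + 24,800×59.83 = 2,240,488; volume = 45,600 m³; S = 49.134 g/kg
After stage 2: salt = 2,240,488 + 25,300×35.04 = 3,127,000; volume = 70,900 m³; S = 44.104 g/kg
After stage 3: salt = 3,127,000 + 38,300×0.75 = 3,155,725; volume = 109,200 m³
S = 3,155,725 / 109,200 = 28.8986 g/kg

28.90 g/kg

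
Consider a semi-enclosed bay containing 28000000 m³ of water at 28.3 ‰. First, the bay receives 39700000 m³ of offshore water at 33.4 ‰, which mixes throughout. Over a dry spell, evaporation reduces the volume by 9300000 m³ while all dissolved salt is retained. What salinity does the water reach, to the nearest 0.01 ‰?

36.27 ‰

After mixing: salt = 28,000,000×28.3 + 39,700,000×33.4 = 2,118,380,000; volume = 67,700,000 m³
After evaporation: salt unchanged = 2,118,380,000; volume = 67,700,000 − 9,300,000 = 58,400,000 m³
S = 2,118,380,000 / 58,400,000 = 36.2736 ‰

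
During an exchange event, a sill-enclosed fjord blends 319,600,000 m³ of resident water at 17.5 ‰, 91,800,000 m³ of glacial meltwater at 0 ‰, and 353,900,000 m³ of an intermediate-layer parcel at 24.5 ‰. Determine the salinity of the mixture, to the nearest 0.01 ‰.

18.64 ‰

Mass of salt is conserved:
salt = 319,600,000×17.5 + 91,800,000×0 + 353,900,000×24.5 = 5,593,000,000 + 0 + 8,670,550,000 = 14,263,550,000
volume = 319,600,000 + 91,800,000 + 353,900,000 = 765,300,000 m³
S = 14,263,550,000 / 765,300,000 = 18.6379 ‰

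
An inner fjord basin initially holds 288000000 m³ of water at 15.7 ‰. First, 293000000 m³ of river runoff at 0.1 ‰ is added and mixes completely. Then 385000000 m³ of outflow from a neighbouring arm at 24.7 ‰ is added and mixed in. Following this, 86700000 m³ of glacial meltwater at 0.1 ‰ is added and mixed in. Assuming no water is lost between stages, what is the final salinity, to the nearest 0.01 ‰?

13.36 ‰

Total salt / total volume:
Initial salt = 288,000,000×15.7 = 4,521,600,000
After stage 1: salt = 4,521,600,000 + 293,000,000×0.1 = 4,550,900,000; volume = 581,000,000 m³; S = 7.833 ‰
After stage 2: salt = 4,550,900,000 + 385,000,000×24.7 = 14,060,400,000; volume = 966,000,000 m³; S = 14.555 ‰
After stage 3: salt = 14,060,400,000 + 86,700,000×0.1 = 14,069,070,000; volume = 1,052,700,000 m³
S = 14,069,070,000 / 1,052,700,000 = 13.3647 ‰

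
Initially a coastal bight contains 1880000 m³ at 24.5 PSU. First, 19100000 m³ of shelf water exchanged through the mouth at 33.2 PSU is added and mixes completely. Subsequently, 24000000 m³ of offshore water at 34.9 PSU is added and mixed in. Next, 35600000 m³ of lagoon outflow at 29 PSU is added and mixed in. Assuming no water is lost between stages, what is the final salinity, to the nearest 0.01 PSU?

By conservation of dissolved salt,
Initial salt = 1,880,000×24.5 = 46,060,000
After stage 1: salt = 46,060,000 + 19,100,000×33.2 = 680,180,000; volume = 20,980,000 m³; S = 32.42 PSU
After stage 2: salt = 680,180,000 + 24,000,000×34.9 = 1,517,780,000; volume = 44,980,000 m³; S = 33.743 PSU
After stage 3: salt = 1,517,780,000 + 35,600,000×29 = 2,550,180,000; volume = 80,580,000 m³
S = 2,550,180,000 / 80,580,000 = 31.6478 PSU

31.65 PSU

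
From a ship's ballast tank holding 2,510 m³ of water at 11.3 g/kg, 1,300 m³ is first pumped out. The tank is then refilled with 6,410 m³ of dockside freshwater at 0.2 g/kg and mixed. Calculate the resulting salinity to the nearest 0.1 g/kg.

Remaining after removal: 1,210 m³ at 11.3 g/kg (salt = 13,673)
After addition: salt = 13,673 + 6,410×0.2 = 14,955; volume = 7,620 m³
S = 14,955 / 7,620 = 1.9626 g/kg

2.0 g/kg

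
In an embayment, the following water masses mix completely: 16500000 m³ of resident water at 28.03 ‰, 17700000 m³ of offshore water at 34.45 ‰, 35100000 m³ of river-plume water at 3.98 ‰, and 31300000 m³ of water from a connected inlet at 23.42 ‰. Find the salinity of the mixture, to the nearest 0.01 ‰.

Conserving salt mass:
salt = 16,500,000×28.03 + 17,700,000×34.45 + 35,100,000×3.98 + 31,300,000×23.42 = 462,495,000 + 609,765,000 + 139,698,000 + 733,046,000 = 1,945,004,000
volume = 16,500,000 + 17,700,000 + 35,100,000 + 31,300,000 = 100,600,000 m³
S = 1,945,004,000 / 100,600,000 = 19.334 ‰

19.33 ‰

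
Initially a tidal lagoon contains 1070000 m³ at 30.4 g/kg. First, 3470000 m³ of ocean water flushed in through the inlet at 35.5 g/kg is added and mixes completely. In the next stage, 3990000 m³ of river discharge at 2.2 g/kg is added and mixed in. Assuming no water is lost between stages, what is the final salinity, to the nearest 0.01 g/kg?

19.28 g/kg

By conservation of dissolved salt,
Initial salt = 1,070,000×30.4 = 32,528,000
After stage 1: salt = 32,528,000 + 3,470,000×35.5 = 155,713,000; volume = 4,540,000 m³; S = 34.298 g/kg
After stage 2: salt = 155,713,000 + 3,990,000×2.2 = 164,491,000; volume = 8,530,000 m³
S = 164,491,000 / 8,530,000 = 19.2838 g/kg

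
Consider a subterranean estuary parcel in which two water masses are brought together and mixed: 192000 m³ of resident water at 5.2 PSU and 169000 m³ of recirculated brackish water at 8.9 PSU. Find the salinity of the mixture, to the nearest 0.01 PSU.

6.93 PSU

Salt balance:
salt = 192,000×5.2 + 169,000×8.9 = 998,400 + 1,504,100 = 2,502,500
volume = 192,000 + 169,000 = 361,000 m³
S = 2,502,500 / 361,000 = 6.9321 PSU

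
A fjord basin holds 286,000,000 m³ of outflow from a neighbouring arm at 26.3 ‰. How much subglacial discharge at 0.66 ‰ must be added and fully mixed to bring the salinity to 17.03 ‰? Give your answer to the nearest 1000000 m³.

Salt balance: 286,000,000×26.3 + V×0.66 = (286,000,000+V)×17.03
7,521,800,000 + 0.66V = 4,870,580,000 + 17.03V
2,651,220,000 = 16.37V
V = 161,956,017.1 m³

162000000 m³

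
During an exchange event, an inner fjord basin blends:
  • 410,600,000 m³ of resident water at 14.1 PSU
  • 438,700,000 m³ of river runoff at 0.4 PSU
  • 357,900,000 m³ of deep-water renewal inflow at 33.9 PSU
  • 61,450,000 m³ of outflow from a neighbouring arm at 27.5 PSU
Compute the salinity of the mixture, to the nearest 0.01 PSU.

Weighted by volume,
salt = 410,600,000×14.1 + 438,700,000×0.4 + 357,900,000×33.9 + 61,450,000×27.5 = 5,789,460,000 + 175,480,000 + 12,132,810,000 + 1,689,875,000 = 19,787,625,000
volume = 410,600,000 + 438,700,000 + 357,900,000 + 61,450,000 = 1,268,650,000 m³
S = 19,787,625,000 / 1,268,650,000 = 15.5974 PSU

15.60 PSU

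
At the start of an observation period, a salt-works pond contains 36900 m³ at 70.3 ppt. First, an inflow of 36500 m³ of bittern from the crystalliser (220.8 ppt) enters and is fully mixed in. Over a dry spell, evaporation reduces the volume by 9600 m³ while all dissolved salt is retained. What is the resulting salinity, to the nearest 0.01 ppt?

166.98 ppt

After mixing: salt = 36,900×70.3 + 36,500×220.8 = 10,653,270; volume = 73,400 m³
After evaporation: salt unchanged = 10,653,270; volume = 73,400 − 9,600 = 63,800 m³
S = 10,653,270 / 63,800 = 166.9792 ppt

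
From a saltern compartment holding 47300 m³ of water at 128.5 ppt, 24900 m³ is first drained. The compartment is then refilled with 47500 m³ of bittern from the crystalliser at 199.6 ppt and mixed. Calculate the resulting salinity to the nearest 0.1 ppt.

Remaining after removal: 22,400 m³ at 128.5 ppt (salt = 2,878,400)
After addition: salt = 2,878,400 + 47,500×199.6 = 12,359,400; volume = 69,900 m³
S = 12,359,400 / 69,900 = 176.8155 ppt

176.8 ppt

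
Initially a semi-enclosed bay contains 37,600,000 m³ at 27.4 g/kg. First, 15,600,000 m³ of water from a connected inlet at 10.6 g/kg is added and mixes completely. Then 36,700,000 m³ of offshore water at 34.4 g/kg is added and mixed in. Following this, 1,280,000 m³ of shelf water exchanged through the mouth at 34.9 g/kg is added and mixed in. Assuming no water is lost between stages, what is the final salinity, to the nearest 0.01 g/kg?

27.45 g/kg

Total salt / total volume:
Initial salt = 37,600,000×27.4 = 1,030,240,000
After stage 1: salt = 1,030,240,000 + 15,600,000×10.6 = 1,195,600,000; volume = 53,200,000 m³; S = 22.474 g/kg
After stage 2: salt = 1,195,600,000 + 36,700,000×34.4 = 2,458,080,000; volume = 89,900,000 m³; S = 27.342 g/kg
After stage 3: salt = 2,458,080,000 + 1,280,000×34.9 = 2,502,752,000; volume = 91,180,000 m³
S = 2,502,752,000 / 91,180,000 = 27.4485 g/kg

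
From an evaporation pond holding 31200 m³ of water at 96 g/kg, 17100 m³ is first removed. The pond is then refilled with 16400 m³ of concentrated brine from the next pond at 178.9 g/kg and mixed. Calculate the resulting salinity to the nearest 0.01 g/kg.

140.58 g/kg

Remaining after removal: 14,100 m³ at 96 g/kg (salt = 1,353,600)
After addition: salt = 1,353,600 + 16,400×178.9 = 4,287,560; volume = 30,500 m³
S = 4,287,560 / 30,500 = 140.5757 g/kg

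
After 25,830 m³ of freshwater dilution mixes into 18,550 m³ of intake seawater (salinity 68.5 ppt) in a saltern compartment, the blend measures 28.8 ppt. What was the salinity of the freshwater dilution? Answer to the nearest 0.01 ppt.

0.29 ppt

Salt balance: 18,550×68.5 + 25,830×S = 44,380×28.8
1,270,675 + 25,830·S = 1,278,144
S = (1,278,144 − 1,270,675) / 25,830 = 0.2892 ppt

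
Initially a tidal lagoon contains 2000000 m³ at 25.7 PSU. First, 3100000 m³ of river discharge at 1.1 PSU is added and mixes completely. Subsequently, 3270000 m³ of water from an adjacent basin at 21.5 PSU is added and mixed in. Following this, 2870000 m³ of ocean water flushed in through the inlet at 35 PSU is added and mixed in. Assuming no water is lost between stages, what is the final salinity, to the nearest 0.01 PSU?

By conservation of dissolved salt,
Initial salt = 2,000,000×25.7 = 51,400,000
After stage 1: salt = 51,400,000 + 3,100,000×1.1 = 54,810,000; volume = 5,100,000 m³; S = 10.747 PSU
After stage 2: salt = 54,810,000 + 3,270,000×21.5 = 125,115,000; volume = 8,370,000 m³; S = 14.948 PSU
After stage 3: salt = 125,115,000 + 2,870,000×35 = 225,565,000; volume = 11,240,000 m³
S = 225,565,000 / 11,240,000 = 20.0681 PSU

20.07 PSU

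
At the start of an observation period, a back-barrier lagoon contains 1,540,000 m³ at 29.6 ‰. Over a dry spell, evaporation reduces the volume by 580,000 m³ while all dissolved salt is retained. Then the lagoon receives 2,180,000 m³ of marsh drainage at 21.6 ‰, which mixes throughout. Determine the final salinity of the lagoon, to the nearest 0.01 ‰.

29.51 ‰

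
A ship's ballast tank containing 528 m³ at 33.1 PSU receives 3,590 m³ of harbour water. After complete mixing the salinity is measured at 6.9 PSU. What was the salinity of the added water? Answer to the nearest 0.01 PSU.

3.05 PSU

Salt balance: 528×33.1 + 3,590×S = 4,118×6.9
17,476.8 + 3,590·S = 28,414.2
S = (28,414.2 − 17,476.8) / 3,590 = 3.0466 PSU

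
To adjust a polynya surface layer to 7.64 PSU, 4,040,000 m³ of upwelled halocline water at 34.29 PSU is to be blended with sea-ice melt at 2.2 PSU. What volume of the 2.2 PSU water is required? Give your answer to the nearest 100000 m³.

Salt balance: 4,040,000×34.29 + V×2.2 = (4,040,000+V)×7.64
138,531,600 + 2.2V = 30,865,600 + 7.64V
107,666,000 = 5.44V
V = 19,791,544.12 m³

19800000 m³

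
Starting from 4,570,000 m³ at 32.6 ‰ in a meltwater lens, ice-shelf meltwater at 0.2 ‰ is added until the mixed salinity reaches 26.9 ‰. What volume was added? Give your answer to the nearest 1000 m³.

976000 m³

Salt balance: 4,570,000×32.6 + V×0.2 = (4,570,000+V)×26.9
148,982,000 + 0.2V = 122,933,000 + 26.9V
26,049,000 = 26.7V
V = 975,617.98 m³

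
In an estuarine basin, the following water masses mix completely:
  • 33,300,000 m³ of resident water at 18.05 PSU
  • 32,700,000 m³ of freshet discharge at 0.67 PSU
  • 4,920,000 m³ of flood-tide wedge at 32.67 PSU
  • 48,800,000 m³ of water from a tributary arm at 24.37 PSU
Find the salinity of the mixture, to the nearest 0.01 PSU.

Salt balance:
salt = 33,300,000×18.05 + 32,700,000×0.67 + 4,920,000×32.67 + 48,800,000×24.37 = 601,065,000 + 21,909,000 + 160,736,400 + 1,189,256,000 = 1,972,966,400
volume = 33,300,000 + 32,700,000 + 4,920,000 + 48,800,000 = 119,720,000 m³
S = 1,972,966,400 / 119,720,000 = 16.4798 PSU

16.48 PSU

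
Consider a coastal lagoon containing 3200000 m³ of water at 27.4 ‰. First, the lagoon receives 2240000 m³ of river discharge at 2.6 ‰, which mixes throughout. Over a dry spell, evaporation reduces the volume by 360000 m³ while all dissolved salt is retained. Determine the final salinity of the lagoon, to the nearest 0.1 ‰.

18.4 ‰

After mixing: salt = 3,200,000×27.4 + 2,240,000×2.6 = 93,504,000; volume = 5,440,000 m³
After evaporation: salt unchanged = 93,504,000; volume = 5,440,000 − 360,000 = 5,080,000 m³
S = 93,504,000 / 5,080,000 = 18.4063 ‰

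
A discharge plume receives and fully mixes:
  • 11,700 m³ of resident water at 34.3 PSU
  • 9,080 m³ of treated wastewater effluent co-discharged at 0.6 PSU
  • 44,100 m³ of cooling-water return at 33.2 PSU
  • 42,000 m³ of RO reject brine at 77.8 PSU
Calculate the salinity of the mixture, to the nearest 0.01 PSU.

By conservation of dissolved salt,
salt = 11,700×34.3 + 9,080×0.6 + 44,100×33.2 + 42,000×77.8 = 401,310 + 5,448 + 1,464,120 + 3,267,600 = 5,138,478
volume = 11,700 + 9,080 + 44,100 + 42,000 = 106,880 m³
S = 5,138,478 / 106,880 = 48.0771 PSU

48.08 PSU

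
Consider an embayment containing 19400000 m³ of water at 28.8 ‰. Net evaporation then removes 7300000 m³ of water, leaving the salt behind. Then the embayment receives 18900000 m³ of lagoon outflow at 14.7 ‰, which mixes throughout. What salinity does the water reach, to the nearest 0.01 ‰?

26.99 ‰

After evaporation: salt = 19,400,000×28.8 = 558,720,000; volume = 19,400,000 − 7,300,000 = 12,100,000 m³
After mixing: salt = 558,720,000 + 18,900,000×14.7 = 836,550,000; volume = 12,100,000 + 18,900,000 = 31,000,000 m³
S = 836,550,000 / 31,000,000 = 26.9855 ‰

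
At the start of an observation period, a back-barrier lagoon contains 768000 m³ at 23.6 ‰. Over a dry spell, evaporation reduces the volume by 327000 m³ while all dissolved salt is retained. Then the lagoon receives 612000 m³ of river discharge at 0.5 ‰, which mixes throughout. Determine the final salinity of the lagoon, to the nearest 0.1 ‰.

17.5 ‰

After evaporation: salt = 768,000×23.6 = 18,124,800; volume = 768,000 − 327,000 = 441,000 m³
After mixing: salt = 18,124,800 + 612,000×0.5 = 18,430,800; volume = 441,000 + 612,000 = 1,053,000 m³
S = 18,430,800 / 1,053,000 = 17.5031 ‰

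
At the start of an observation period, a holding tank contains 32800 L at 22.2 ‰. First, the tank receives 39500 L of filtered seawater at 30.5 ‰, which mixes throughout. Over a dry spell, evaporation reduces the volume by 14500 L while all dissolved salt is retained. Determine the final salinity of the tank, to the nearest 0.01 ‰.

33.44 ‰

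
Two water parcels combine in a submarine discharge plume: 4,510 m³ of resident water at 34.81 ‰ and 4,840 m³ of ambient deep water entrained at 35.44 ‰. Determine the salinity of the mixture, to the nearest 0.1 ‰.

35.1 ‰

Salt balance:
salt = 4,510×34.81 + 4,840×35.44 = 156,993.1 + 171,529.6 = 328,522.7
volume = 4,510 + 4,840 = 9,350 m³
S = 328,522.7 / 9,350 = 35.136 ‰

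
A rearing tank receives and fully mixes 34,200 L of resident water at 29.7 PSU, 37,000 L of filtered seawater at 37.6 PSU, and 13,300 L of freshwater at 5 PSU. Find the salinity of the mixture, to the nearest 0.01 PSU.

29.27 PSU

Salt balance:
salt = 34,200×29.7 + 37,000×37.6 + 13,300×5 = 1,015,740 + 1,391,200 + 66,500 = 2,473,440
volume = 34,200 + 37,000 + 13,300 = 84,500 L
S = 2,473,440 / 84,500 = 29.2715 PSU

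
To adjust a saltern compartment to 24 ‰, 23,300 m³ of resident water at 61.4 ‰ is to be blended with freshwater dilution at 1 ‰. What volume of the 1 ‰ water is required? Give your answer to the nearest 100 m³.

37900 m³

Salt balance: 23,300×61.4 + V×1 = (23,300+V)×24
1,430,620 + 1V = 559,200 + 24V
871,420 = 23V
V = 37,887.83 m³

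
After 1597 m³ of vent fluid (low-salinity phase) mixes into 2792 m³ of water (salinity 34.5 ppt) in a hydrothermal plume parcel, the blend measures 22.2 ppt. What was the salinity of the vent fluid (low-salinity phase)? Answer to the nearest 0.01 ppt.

0.70 ppt

Salt balance: 2,792×34.5 + 1,597×S = 4,389×22.2
96,324 + 1,597·S = 97,435.8
S = (97,435.8 − 96,324) / 1,597 = 0.6962 ppt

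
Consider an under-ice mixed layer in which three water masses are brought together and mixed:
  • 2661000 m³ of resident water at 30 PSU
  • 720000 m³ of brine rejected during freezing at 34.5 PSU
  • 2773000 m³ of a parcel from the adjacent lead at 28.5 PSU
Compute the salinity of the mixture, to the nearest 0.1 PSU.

By conservation of dissolved salt,
salt = 2,661,000×30 + 720,000×34.5 + 2,773,000×28.5 = 79,830,000 + 24,840,000 + 79,030,500 = 183,700,500
volume = 2,661,000 + 720,000 + 2,773,000 = 6,154,000 m³
S = 183,700,500 / 6,154,000 = 29.851 PSU

29.9 PSU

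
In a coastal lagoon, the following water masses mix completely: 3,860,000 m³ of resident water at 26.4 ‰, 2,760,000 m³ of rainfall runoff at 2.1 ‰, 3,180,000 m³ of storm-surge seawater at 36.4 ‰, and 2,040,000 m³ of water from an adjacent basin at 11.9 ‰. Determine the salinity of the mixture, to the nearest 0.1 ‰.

By conservation of dissolved salt,
salt = 3,860,000×26.4 + 2,760,000×2.1 + 3,180,000×36.4 + 2,040,000×11.9 = 101,904,000 + 5,796,000 + 115,752,000 + 24,276,000 = 247,728,000
volume = 3,860,000 + 2,760,000 + 3,180,000 + 2,040,000 = 11,840,000 m³
S = 247,728,000 / 11,840,000 = 20.923 ‰

20.9 ‰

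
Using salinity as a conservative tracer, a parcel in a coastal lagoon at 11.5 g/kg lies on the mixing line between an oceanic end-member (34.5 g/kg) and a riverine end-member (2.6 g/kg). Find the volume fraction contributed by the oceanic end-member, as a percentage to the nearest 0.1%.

Let g be the oceanic fraction. Salt balance per unit volume:
g×34.5 + (1−g)×2.6 = 11.5
g = (11.5 − 2.6) / (34.5 − 2.6) = 8.9/31.9 = 0.279

27.9%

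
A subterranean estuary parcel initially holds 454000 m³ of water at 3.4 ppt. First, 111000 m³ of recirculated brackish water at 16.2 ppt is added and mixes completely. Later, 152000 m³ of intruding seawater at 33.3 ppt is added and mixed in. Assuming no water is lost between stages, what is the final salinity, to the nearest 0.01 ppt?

11.72 ppt

Mass of salt is conserved:
Initial salt = 454,000×3.4 = 1,543,600
After stage 1: salt = 1,543,600 + 111,000×16.2 = 3,341,800; volume = 565,000 m³; S = 5.915 ppt
After stage 2: salt = 3,341,800 + 152,000×33.3 = 8,403,400; volume = 717,000 m³
S = 8,403,400 / 717,000 = 11.7202 ppt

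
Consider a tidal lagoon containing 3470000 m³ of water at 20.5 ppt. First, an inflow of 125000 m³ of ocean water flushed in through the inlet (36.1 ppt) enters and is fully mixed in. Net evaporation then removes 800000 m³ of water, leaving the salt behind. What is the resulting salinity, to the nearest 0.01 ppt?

27.07 ppt

After mixing: salt = 3,470,000×20.5 + 125,000×36.1 = 75,647,500; volume = 3,595,000 m³
After evaporation: salt unchanged = 75,647,500; volume = 3,595,000 − 800,000 = 2,795,000 m³
S = 75,647,500 / 2,795,000 = 27.0653 ppt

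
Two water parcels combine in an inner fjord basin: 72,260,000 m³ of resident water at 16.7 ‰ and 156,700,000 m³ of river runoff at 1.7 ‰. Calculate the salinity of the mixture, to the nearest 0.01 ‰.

Mass of salt is conserved:
salt = 72,260,000×16.7 + 156,700,000×1.7 = 1,206,742,000 + 266,390,000 = 1,473,132,000
volume = 72,260,000 + 156,700,000 = 228,960,000 m³
S = 1,473,132,000 / 228,960,000 = 6.434 ‰

6.43 ‰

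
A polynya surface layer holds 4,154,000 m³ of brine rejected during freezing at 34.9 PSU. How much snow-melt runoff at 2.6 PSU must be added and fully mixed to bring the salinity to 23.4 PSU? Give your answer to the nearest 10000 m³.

Salt balance: 4,154,000×34.9 + V×2.6 = (4,154,000+V)×23.4
144,974,600 + 2.6V = 97,203,600 + 23.4V
47,771,000 = 20.8V
V = 2,296,682.69 m³

2300000 m³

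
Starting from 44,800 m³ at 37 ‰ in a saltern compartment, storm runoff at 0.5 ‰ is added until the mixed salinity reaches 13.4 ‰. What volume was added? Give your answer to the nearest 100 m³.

82000 m³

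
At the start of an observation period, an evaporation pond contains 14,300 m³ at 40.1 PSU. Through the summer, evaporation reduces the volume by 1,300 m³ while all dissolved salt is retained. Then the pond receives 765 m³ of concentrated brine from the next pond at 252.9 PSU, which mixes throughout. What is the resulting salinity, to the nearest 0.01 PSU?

After evaporation: salt = 14,300×40.1 = 573,430; volume = 14,300 − 1,300 = 13,000 m³
After mixing: salt = 573,430 + 765×252.9 = 766,898.5; volume = 13,000 + 765 = 13,765 m³
S = 766,898.5 / 13,765 = 55.7137 PSU

55.71 PSU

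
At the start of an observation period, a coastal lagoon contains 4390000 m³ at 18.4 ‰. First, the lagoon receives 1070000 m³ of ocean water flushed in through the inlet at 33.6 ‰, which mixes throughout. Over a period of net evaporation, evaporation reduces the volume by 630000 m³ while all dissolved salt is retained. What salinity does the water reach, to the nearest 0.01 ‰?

After mixing: salt = 4,390,000×18.4 + 1,070,000×33.6 = 116,728,000; volume = 5,460,000 m³
After evaporation: salt unchanged = 116,728,000; volume = 5,460,000 − 630,000 = 4,830,000 m³
S = 116,728,000 / 4,830,000 = 24.1673 ‰

24.17 ‰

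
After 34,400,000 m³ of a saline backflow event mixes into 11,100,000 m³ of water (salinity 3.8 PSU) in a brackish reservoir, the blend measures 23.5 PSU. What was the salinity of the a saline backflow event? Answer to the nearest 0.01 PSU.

29.86 PSU

Salt balance: 11,100,000×3.8 + 34,400,000×S = 45,500,000×23.5
42,180,000 + 34,400,000·S = 1,069,250,000
S = (1,069,250,000 − 42,180,000) / 34,400,000 = 29.8567 PSU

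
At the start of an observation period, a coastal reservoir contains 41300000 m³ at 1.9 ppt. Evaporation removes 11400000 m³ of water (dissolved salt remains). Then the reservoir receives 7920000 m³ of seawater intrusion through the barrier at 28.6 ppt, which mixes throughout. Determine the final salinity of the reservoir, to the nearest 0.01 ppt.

8.06 ppt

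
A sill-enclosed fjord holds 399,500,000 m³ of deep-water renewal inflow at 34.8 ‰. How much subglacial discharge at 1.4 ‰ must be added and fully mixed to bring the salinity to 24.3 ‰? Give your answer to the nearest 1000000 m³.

Salt balance: 399,500,000×34.8 + V×1.4 = (399,500,000+V)×24.3
13,902,600,000 + 1.4V = 9,707,850,000 + 24.3V
4,194,750,000 = 22.9V
V = 183,176,855.9 m³

183000000 m³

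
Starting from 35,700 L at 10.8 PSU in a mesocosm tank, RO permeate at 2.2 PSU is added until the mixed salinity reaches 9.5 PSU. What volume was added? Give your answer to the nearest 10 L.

Salt balance: 35,700×10.8 + V×2.2 = (35,700+V)×9.5
385,560 + 2.2V = 339,150 + 9.5V
46,410 = 7.3V
V = 6,357.53 L

6360 L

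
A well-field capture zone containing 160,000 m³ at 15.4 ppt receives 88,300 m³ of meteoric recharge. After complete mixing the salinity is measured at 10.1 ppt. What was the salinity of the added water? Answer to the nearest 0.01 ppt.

Salt balance: 160,000×15.4 + 88,300×S = 248,300×10.1
2,464,000 + 88,300·S = 2,507,830
S = (2,507,830 − 2,464,000) / 88,300 = 0.4964 ppt

0.50 ppt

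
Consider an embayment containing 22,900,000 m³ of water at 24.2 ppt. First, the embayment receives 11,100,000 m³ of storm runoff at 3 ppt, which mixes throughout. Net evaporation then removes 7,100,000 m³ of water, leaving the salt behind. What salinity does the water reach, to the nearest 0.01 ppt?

After mixing: salt = 22,900,000×24.2 + 11,100,000×3 = 587,480,000; volume = 34,000,000 m³
After evaporation: salt unchanged = 587,480,000; volume = 34,000,000 − 7,100,000 = 26,900,000 m³
S = 587,480,000 / 26,900,000 = 21.8394 ppt

21.84 ppt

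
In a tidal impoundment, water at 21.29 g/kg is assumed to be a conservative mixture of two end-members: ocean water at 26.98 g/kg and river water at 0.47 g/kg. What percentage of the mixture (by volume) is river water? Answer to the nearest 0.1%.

Let f be the freshwater fraction. Salt balance per unit volume:
f×0.47 + (1−f)×26.98 = 21.29
f = (26.98 − 21.29) / (26.98 − 0.47) = 5.69/26.51 = 0.2146

21.5%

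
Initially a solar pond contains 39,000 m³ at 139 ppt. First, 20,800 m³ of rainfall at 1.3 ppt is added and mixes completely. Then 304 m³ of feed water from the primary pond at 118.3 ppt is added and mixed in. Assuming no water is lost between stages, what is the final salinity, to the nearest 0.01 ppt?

Mass of salt is conserved:
Initial salt = 39,000×139 = 5,421,000
After stage 1: salt = 5,421,000 + 20,800×1.3 = 5,448,040; volume = 59,800 m³; S = 91.104 ppt
After stage 2: salt = 5,448,040 + 304×118.3 = 5,484,003.2; volume = 60,104 m³
S = 5,484,003.2 / 60,104 = 91.2419 ppt

91.24 ppt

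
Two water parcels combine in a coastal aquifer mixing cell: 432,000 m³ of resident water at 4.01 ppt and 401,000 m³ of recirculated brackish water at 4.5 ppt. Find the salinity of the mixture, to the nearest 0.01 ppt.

4.25 ppt

Total salt / total volume:
salt = 432,000×4.01 + 401,000×4.5 = 1,732,320 + 1,804,500 = 3,536,820
volume = 432,000 + 401,000 = 833,000 m³
S = 3,536,820 / 833,000 = 4.2459 ppt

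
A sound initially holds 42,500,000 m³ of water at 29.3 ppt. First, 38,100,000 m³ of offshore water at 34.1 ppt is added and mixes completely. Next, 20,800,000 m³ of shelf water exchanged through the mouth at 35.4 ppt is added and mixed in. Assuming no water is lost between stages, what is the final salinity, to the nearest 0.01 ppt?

32.35 ppt

Conserving salt mass:
Initial salt = 42,500,000×29.3 = 1,245,250,000
After stage 1: salt = 1,245,250,000 + 38,100,000×34.1 = 2,544,460,000; volume = 80,600,000 m³; S = 31.569 ppt
After stage 2: salt = 2,544,460,000 + 20,800,000×35.4 = 3,280,780,000; volume = 101,400,000 m³
S = 3,280,780,000 / 101,400,000 = 32.3548 ppt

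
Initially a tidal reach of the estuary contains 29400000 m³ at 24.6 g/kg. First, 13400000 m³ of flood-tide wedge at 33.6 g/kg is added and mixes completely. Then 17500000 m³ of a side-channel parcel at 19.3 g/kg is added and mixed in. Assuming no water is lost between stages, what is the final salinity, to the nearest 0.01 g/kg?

Total salt / total volume:
Initial salt = 29,400,000×24.6 = 723,240,000
After stage 1: salt = 723,240,000 + 13,400,000×33.6 = 1,173,480,000; volume = 42,800,000 m³; S = 27.418 g/kg
After stage 2: salt = 1,173,480,000 + 17,500,000×19.3 = 1,511,230,000; volume = 60,300,000 m³
S = 1,511,230,000 / 60,300,000 = 25.0619 g/kg

25.06 g/kg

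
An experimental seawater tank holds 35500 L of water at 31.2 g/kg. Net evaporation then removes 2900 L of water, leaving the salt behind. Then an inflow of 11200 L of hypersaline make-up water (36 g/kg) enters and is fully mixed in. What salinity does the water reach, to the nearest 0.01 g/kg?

34.49 g/kg

After evaporation: salt = 35,500×31.2 = 1,107,600; volume = 35,500 − 2,900 = 32,600 L
After mixing: salt = 1,107,600 + 11,200×36 = 1,510,800; volume = 32,600 + 11,200 = 43,800 L
S = 1,510,800 / 43,800 = 34.4932 g/kg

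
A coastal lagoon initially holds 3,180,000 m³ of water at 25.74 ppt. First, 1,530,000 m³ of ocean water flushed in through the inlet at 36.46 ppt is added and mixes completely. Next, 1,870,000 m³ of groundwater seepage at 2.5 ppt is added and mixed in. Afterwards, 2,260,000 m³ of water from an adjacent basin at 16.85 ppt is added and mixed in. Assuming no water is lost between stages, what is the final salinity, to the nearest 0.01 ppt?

Weighted by volume,
Initial salt = 3,180,000×25.74 = 81,853,200
After stage 1: salt = 81,853,200 + 1,530,000×36.46 = 137,637,000; volume = 4,710,000 m³; S = 29.222 ppt
After stage 2: salt = 137,637,000 + 1,870,000×2.5 = 142,312,000; volume = 6,580,000 m³; S = 21.628 ppt
After stage 3: salt = 142,312,000 + 2,260,000×16.85 = 180,393,000; volume = 8,840,000 m³
S = 180,393,000 / 8,840,000 = 20.4064 ppt

20.41 ppt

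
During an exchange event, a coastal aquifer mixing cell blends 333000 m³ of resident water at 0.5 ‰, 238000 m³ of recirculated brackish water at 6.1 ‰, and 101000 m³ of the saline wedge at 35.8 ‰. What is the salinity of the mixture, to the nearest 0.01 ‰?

7.79 ‰

Mass of salt is conserved:
salt = 333,000×0.5 + 238,000×6.1 + 101,000×35.8 = 166,500 + 1,451,800 + 3,615,800 = 5,234,100
volume = 333,000 + 238,000 + 101,000 = 672,000 m³
S = 5,234,100 / 672,000 = 7.7888 ‰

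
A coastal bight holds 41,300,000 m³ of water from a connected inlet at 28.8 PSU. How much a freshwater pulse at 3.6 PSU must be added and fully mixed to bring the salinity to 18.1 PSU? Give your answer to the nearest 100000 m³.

Salt balance: 41,300,000×28.8 + V×3.6 = (41,300,000+V)×18.1
1,189,440,000 + 3.6V = 747,530,000 + 18.1V
441,910,000 = 14.5V
V = 30,476,551.72 m³

30500000 m³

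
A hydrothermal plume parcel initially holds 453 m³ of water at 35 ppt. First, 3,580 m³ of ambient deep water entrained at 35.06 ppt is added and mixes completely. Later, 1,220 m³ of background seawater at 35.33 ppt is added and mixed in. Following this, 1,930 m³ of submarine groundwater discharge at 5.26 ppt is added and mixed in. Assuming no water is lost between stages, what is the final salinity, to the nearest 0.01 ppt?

27.10 ppt

By conservation of dissolved salt,
Initial salt = 453×35 = 15,855
After stage 1: salt = 15,855 + 3,580×35.06 = 141,369.8; volume = 4,033 m³; S = 35.053 ppt
After stage 2: salt = 141,369.8 + 1,220×35.33 = 184,472.4; volume = 5,253 m³; S = 35.118 ppt
After stage 3: salt = 184,472.4 + 1,930×5.26 = 194,624.2; volume = 7,183 m³
S = 194,624.2 / 7,183 = 27.0951 ppt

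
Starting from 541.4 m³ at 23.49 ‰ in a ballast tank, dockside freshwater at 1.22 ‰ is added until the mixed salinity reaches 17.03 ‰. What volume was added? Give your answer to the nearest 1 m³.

221 m³

Salt balance: 541.4×23.49 + V×1.22 = (541.4+V)×17.03
12,717.486 + 1.22V = 9,220.042 + 17.03V
3,497.444 = 15.81V
V = 221.22 m³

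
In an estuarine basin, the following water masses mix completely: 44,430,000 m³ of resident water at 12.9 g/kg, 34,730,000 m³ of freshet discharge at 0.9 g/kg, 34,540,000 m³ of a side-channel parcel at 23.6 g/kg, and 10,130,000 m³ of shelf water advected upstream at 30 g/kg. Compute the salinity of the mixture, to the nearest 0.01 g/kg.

13.92 g/kg

Total salt / total volume:
salt = 44,430,000×12.9 + 34,730,000×0.9 + 34,540,000×23.6 + 10,130,000×30 = 573,147,000 + 31,257,000 + 815,144,000 + 303,900,000 = 1,723,448,000
volume = 44,430,000 + 34,730,000 + 34,540,000 + 10,130,000 = 123,830,000 m³
S = 1,723,448,000 / 123,830,000 = 13.9179 g/kg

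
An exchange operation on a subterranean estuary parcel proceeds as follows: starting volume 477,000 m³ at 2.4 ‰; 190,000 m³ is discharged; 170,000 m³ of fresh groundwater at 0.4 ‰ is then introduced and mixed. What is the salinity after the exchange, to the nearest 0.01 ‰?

1.66 ‰

Remaining after removal: 287,000 m³ at 2.4 ‰ (salt = 688,800)
After addition: salt = 688,800 + 170,000×0.4 = 756,800; volume = 457,000 m³
S = 756,800 / 457,000 = 1.656 ‰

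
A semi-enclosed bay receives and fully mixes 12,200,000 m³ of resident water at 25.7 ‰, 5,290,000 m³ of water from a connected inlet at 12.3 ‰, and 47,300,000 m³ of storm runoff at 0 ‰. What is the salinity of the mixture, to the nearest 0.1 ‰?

Conserving salt mass:
salt = 12,200,000×25.7 + 5,290,000×12.3 + 47,300,000×0 = 313,540,000 + 65,067,000 + 0 = 378,607,000
volume = 12,200,000 + 5,290,000 + 47,300,000 = 64,790,000 m³
S = 378,607,000 / 64,790,000 = 5.844 ‰

5.8 ‰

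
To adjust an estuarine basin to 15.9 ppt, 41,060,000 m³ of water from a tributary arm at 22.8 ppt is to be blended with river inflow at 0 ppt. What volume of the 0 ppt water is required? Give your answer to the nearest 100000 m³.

17800000 m³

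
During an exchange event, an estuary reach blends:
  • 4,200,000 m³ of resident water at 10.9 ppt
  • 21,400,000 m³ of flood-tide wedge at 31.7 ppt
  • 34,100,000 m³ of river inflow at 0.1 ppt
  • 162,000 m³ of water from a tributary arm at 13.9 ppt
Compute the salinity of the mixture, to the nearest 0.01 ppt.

Conserving salt mass:
salt = 4,200,000×10.9 + 21,400,000×31.7 + 34,100,000×0.1 + 162,000×13.9 = 45,780,000 + 678,380,000 + 3,410,000 + 2,251,800 = 729,821,800
volume = 4,200,000 + 21,400,000 + 34,100,000 + 162,000 = 59,862,000 m³
S = 729,821,800 / 59,862,000 = 12.1917 ppt

12.19 ppt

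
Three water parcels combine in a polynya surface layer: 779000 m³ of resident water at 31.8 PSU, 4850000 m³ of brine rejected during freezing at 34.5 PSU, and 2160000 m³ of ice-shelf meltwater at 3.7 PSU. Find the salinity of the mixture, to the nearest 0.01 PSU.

Total salt / total volume:
salt = 779,000×31.8 + 4,850,000×34.5 + 2,160,000×3.7 = 24,772,200 + 167,325,000 + 7,992,000 = 200,089,200
volume = 779,000 + 4,850,000 + 2,160,000 = 7,789,000 m³
S = 200,089,200 / 7,789,000 = 25.6887 PSU

25.69 PSU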